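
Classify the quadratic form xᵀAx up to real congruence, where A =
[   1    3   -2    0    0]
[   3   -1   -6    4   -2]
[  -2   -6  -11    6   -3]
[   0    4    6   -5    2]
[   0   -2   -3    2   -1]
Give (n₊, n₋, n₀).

Answer: (1, 3, 1)

Derivation:
step 0: pivot 1 → sign +
step 1: pivot -10 → sign −
step 2: pivot -15 → sign −
step 3: pivot -1 → sign −
step 4: row/col 4 already zero → sign 0
signature = (1, 3, 1)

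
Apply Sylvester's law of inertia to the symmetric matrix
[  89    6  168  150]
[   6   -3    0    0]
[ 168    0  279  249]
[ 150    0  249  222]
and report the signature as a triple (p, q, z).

Answer: (1, 3, 0)

Derivation:
step 0: pivot 89 → sign +
step 1: pivot -303/89 → sign −
step 2: pivot -45/101 → sign −
step 3: pivot -1/5 → sign −
signature = (1, 3, 0)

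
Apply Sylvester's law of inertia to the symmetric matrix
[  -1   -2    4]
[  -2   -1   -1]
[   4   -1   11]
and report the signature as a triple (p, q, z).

step 0: pivot -1 → sign −
step 1: pivot 3 → sign +
step 2: row/col 2 already zero → sign 0
signature = (1, 1, 1)

Answer: (1, 1, 1)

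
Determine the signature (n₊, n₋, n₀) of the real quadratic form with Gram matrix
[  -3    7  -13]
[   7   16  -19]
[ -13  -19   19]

Answer: (2, 1, 0)

Derivation:
step 0: pivot -3 → sign −
step 1: pivot 97/3 → sign +
step 2: pivot 6/97 → sign +
signature = (2, 1, 0)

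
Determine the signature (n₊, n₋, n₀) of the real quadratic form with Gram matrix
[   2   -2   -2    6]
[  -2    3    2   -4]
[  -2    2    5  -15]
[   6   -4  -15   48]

step 0: pivot 2 → sign +
step 1: pivot 1 → sign +
step 2: pivot 3 → sign +
step 3: pivot -1 → sign −
signature = (3, 1, 0)

Answer: (3, 1, 0)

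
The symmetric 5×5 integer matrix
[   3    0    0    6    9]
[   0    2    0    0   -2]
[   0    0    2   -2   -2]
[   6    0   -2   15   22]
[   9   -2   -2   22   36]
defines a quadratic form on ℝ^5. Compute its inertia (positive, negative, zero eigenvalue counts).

step 0: pivot 3 → sign +
step 1: pivot 2 → sign +
step 2: pivot 2 → sign +
step 3: pivot 1 → sign +
step 4: pivot 1 → sign +
signature = (5, 0, 0)

Answer: (5, 0, 0)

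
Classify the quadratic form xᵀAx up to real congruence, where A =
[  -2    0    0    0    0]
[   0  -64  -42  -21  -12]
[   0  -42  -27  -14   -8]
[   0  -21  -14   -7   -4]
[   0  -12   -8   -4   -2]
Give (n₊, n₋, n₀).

step 0: pivot -2 → sign −
step 1: pivot -64 → sign −
step 2: pivot 9/16 → sign +
step 3: pivot -7/36 → sign −
step 4: pivot 2/7 → sign +
signature = (2, 3, 0)

Answer: (2, 3, 0)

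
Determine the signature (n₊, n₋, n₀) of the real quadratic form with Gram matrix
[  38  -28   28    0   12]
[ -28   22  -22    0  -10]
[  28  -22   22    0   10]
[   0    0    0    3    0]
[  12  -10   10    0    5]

Answer: (4, 0, 1)

Derivation:
step 0: pivot 38 → sign +
step 1: pivot 26/19 → sign +
step 2: pivot 3 → sign +
step 3: pivot 3/13 → sign +
step 4: row/col 4 already zero → sign 0
signature = (4, 0, 1)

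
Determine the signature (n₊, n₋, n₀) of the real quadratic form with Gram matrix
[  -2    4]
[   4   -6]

Answer: (1, 1, 0)

Derivation:
step 0: pivot -2 → sign −
step 1: pivot 2 → sign +
signature = (1, 1, 0)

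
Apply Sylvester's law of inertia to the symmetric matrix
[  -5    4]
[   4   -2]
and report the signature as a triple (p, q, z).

step 0: pivot -5 → sign −
step 1: pivot 6/5 → sign +
signature = (1, 1, 0)

Answer: (1, 1, 0)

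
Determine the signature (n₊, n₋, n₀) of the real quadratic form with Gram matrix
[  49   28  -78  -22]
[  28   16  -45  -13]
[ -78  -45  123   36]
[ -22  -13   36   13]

Answer: (2, 1, 1)

Derivation:
step 0: pivot 49 → sign +
step 1: pivot -57/49 → sign −
step 2: pivot 3/19 → sign +
step 3: row/col 3 already zero → sign 0
signature = (2, 1, 1)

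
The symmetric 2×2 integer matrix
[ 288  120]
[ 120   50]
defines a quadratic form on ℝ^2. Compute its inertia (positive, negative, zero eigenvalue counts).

Answer: (1, 0, 1)

Derivation:
step 0: pivot 288 → sign +
step 1: row/col 1 already zero → sign 0
signature = (1, 0, 1)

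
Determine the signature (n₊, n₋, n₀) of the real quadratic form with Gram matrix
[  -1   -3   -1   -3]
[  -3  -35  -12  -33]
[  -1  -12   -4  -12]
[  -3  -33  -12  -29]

step 0: pivot -1 → sign −
step 1: pivot -26 → sign −
step 2: pivot 3/26 → sign +
step 3: pivot -2 → sign −
signature = (1, 3, 0)

Answer: (1, 3, 0)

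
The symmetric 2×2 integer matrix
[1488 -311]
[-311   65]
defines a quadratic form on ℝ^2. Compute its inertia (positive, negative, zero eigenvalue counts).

Answer: (1, 1, 0)

Derivation:
step 0: pivot 1488 → sign +
step 1: pivot -1/1488 → sign −
signature = (1, 1, 0)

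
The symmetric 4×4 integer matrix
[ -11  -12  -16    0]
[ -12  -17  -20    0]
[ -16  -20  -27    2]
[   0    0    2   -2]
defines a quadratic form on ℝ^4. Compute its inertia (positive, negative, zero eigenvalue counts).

step 0: pivot -11 → sign −
step 1: pivot -43/11 → sign −
step 2: pivot -89/43 → sign −
step 3: pivot -6/89 → sign −
signature = (0, 4, 0)

Answer: (0, 4, 0)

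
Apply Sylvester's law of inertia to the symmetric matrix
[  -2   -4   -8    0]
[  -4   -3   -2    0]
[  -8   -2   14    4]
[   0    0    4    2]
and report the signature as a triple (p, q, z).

step 0: pivot -2 → sign −
step 1: pivot 5 → sign +
step 2: pivot 34/5 → sign +
step 3: pivot -6/17 → sign −
signature = (2, 2, 0)

Answer: (2, 2, 0)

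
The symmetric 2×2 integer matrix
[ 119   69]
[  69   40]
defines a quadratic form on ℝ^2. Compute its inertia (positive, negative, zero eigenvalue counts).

Answer: (1, 1, 0)

Derivation:
step 0: pivot 119 → sign +
step 1: pivot -1/119 → sign −
signature = (1, 1, 0)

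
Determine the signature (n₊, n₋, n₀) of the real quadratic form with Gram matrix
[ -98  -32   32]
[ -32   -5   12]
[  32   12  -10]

step 0: pivot -98 → sign −
step 1: pivot 267/49 → sign +
step 2: pivot 2/267 → sign +
signature = (2, 1, 0)

Answer: (2, 1, 0)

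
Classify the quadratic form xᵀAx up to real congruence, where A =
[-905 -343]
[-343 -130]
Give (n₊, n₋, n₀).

step 0: pivot -905 → sign −
step 1: pivot -1/905 → sign −
signature = (0, 2, 0)

Answer: (0, 2, 0)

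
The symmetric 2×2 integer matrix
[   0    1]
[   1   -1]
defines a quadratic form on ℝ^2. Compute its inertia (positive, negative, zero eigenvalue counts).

Answer: (1, 1, 0)

Derivation:
step 0: pivot -1 → sign −
step 1: pivot 1 → sign +
signature = (1, 1, 0)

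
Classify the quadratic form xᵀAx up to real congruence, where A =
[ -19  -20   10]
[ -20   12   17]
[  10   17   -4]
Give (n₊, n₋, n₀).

Answer: (1, 2, 0)

Derivation:
step 0: pivot -19 → sign −
step 1: pivot 628/19 → sign +
step 2: pivot -3/628 → sign −
signature = (1, 2, 0)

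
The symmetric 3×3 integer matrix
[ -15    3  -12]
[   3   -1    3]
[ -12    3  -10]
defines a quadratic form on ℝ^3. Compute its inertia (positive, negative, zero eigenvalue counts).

Answer: (1, 2, 0)

Derivation:
step 0: pivot -15 → sign −
step 1: pivot -2/5 → sign −
step 2: pivot 1/2 → sign +
signature = (1, 2, 0)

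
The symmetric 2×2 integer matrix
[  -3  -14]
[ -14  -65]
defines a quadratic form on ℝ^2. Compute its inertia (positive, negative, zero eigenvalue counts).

Answer: (1, 1, 0)

Derivation:
step 0: pivot -3 → sign −
step 1: pivot 1/3 → sign +
signature = (1, 1, 0)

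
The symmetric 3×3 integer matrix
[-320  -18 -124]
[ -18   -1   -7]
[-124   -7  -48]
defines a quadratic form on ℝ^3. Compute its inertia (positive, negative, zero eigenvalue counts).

Answer: (1, 1, 1)

Derivation:
step 0: pivot -320 → sign −
step 1: pivot 1/80 → sign +
step 2: row/col 2 already zero → sign 0
signature = (1, 1, 1)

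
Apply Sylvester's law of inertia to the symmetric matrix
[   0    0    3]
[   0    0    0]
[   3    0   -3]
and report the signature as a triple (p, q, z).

Answer: (1, 1, 1)

Derivation:
step 0: pivot -3 → sign −
step 1: pivot 3 → sign +
step 2: row/col 2 already zero → sign 0
signature = (1, 1, 1)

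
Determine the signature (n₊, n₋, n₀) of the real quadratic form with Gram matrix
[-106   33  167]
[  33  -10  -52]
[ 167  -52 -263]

Answer: (2, 1, 0)

Derivation:
step 0: pivot -106 → sign −
step 1: pivot 29/106 → sign +
step 2: pivot 3/29 → sign +
signature = (2, 1, 0)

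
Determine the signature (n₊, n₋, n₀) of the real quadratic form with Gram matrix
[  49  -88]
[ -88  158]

Answer: (1, 1, 0)

Derivation:
step 0: pivot 49 → sign +
step 1: pivot -2/49 → sign −
signature = (1, 1, 0)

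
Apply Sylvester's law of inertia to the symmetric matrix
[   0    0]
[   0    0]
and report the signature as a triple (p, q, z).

step 0: row/col 0 already zero → sign 0
step 1: row/col 1 already zero → sign 0
signature = (0, 0, 2)

Answer: (0, 0, 2)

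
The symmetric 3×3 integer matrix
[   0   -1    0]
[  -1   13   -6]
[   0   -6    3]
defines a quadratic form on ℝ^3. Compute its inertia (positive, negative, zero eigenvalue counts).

Answer: (2, 1, 0)

Derivation:
step 0: pivot 13 → sign +
step 1: pivot -1/13 → sign −
step 2: pivot 3 → sign +
signature = (2, 1, 0)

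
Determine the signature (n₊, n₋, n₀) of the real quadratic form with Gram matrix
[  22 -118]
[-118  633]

step 0: pivot 22 → sign +
step 1: pivot 1/11 → sign +
signature = (2, 0, 0)

Answer: (2, 0, 0)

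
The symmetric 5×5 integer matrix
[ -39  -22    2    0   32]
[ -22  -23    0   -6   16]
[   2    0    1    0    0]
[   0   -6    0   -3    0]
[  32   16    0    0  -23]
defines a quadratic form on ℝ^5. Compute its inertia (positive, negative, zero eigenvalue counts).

step 0: pivot -39 → sign −
step 1: pivot -413/39 → sign −
step 2: pivot 505/413 → sign +
step 3: pivot 33/505 → sign +
step 4: pivot 3/11 → sign +
signature = (3, 2, 0)

Answer: (3, 2, 0)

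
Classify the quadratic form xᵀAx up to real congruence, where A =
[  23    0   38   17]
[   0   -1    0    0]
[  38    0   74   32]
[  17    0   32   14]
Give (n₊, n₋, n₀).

step 0: pivot 23 → sign +
step 1: pivot -1 → sign −
step 2: pivot 258/23 → sign +
step 3: pivot 3/43 → sign +
signature = (3, 1, 0)

Answer: (3, 1, 0)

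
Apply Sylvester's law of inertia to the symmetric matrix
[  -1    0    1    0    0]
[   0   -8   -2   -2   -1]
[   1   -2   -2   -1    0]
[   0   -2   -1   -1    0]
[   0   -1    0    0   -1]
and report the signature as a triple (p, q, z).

step 0: pivot -1 → sign −
step 1: pivot -8 → sign −
step 2: pivot -1/2 → sign −
step 3: pivot -3/4 → sign −
step 4: row/col 4 already zero → sign 0
signature = (0, 4, 1)

Answer: (0, 4, 1)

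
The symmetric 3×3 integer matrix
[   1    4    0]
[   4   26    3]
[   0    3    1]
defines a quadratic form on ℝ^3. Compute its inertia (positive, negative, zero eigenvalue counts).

step 0: pivot 1 → sign +
step 1: pivot 10 → sign +
step 2: pivot 1/10 → sign +
signature = (3, 0, 0)

Answer: (3, 0, 0)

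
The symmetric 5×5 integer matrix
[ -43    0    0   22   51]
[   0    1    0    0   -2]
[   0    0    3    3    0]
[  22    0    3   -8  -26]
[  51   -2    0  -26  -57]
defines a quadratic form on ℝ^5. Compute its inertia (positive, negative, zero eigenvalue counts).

step 0: pivot -43 → sign −
step 1: pivot 1 → sign +
step 2: pivot 3 → sign +
step 3: pivot 11/43 → sign +
step 4: pivot -6/11 → sign −
signature = (3, 2, 0)

Answer: (3, 2, 0)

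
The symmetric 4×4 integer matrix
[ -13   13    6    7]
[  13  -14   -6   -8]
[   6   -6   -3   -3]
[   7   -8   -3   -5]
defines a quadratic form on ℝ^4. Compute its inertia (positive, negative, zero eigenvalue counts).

step 0: pivot -13 → sign −
step 1: pivot -1 → sign −
step 2: pivot -3/13 → sign −
step 3: row/col 3 already zero → sign 0
signature = (0, 3, 1)

Answer: (0, 3, 1)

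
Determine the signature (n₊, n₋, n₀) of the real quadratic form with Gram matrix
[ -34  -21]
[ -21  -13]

step 0: pivot -34 → sign −
step 1: pivot -1/34 → sign −
signature = (0, 2, 0)

Answer: (0, 2, 0)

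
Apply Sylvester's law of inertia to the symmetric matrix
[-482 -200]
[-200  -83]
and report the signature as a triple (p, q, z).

step 0: pivot -482 → sign −
step 1: pivot -3/241 → sign −
signature = (0, 2, 0)

Answer: (0, 2, 0)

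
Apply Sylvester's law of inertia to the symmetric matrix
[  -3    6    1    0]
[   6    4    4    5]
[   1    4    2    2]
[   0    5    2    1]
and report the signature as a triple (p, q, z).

step 0: pivot -3 → sign −
step 1: pivot 16 → sign +
step 2: pivot 1/12 → sign +
step 3: pivot -3/4 → sign −
signature = (2, 2, 0)

Answer: (2, 2, 0)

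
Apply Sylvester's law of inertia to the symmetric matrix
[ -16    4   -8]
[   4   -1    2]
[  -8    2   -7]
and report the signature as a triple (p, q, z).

step 0: pivot -16 → sign −
step 1: pivot -3 → sign −
step 2: row/col 2 already zero → sign 0
signature = (0, 2, 1)

Answer: (0, 2, 1)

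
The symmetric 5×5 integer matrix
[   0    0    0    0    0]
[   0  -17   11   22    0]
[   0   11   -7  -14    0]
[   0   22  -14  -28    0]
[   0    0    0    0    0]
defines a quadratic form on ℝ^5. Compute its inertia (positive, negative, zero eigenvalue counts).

step 0: pivot -17 → sign −
step 1: pivot 2/17 → sign +
step 2: row/col 2 already zero → sign 0
step 3: row/col 3 already zero → sign 0
step 4: row/col 4 already zero → sign 0
signature = (1, 1, 3)

Answer: (1, 1, 3)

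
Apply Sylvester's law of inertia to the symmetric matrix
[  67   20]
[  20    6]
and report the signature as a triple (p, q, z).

step 0: pivot 67 → sign +
step 1: pivot 2/67 → sign +
signature = (2, 0, 0)

Answer: (2, 0, 0)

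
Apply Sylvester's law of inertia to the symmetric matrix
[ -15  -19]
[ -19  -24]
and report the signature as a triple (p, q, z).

step 0: pivot -15 → sign −
step 1: pivot 1/15 → sign +
signature = (1, 1, 0)

Answer: (1, 1, 0)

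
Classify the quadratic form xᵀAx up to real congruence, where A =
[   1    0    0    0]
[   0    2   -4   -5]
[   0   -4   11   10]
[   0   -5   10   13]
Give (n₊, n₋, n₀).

step 0: pivot 1 → sign +
step 1: pivot 2 → sign +
step 2: pivot 3 → sign +
step 3: pivot 1/2 → sign +
signature = (4, 0, 0)

Answer: (4, 0, 0)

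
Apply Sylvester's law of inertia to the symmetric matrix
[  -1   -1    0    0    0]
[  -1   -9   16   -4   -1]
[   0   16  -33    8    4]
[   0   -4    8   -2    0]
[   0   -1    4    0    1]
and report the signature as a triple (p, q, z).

step 0: pivot -1 → sign −
step 1: pivot -8 → sign −
step 2: pivot -1 → sign −
step 3: pivot 41/8 → sign +
step 4: pivot -2/41 → sign −
signature = (1, 4, 0)

Answer: (1, 4, 0)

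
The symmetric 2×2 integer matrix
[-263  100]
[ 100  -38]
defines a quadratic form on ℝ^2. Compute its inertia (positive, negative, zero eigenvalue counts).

step 0: pivot -263 → sign −
step 1: pivot 6/263 → sign +
signature = (1, 1, 0)

Answer: (1, 1, 0)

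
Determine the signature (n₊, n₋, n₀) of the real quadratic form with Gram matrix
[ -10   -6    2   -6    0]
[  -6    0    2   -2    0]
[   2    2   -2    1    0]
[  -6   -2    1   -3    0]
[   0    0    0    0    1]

Answer: (3, 2, 0)

Derivation:
step 0: pivot -10 → sign −
step 1: pivot 18/5 → sign +
step 2: pivot -16/9 → sign −
step 3: pivot 1/16 → sign +
step 4: pivot 1 → sign +
signature = (3, 2, 0)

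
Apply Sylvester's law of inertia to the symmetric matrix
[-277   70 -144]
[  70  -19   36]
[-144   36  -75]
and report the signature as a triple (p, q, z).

Answer: (0, 3, 0)

Derivation:
step 0: pivot -277 → sign −
step 1: pivot -363/277 → sign −
step 2: pivot -3/121 → sign −
signature = (0, 3, 0)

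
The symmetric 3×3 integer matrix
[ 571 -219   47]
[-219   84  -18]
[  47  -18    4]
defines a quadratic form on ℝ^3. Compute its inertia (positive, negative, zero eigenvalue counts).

Answer: (2, 0, 1)

Derivation:
step 0: pivot 571 → sign +
step 1: pivot 3/571 → sign +
step 2: row/col 2 already zero → sign 0
signature = (2, 0, 1)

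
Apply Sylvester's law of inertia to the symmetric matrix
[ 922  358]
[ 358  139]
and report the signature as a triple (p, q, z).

step 0: pivot 922 → sign +
step 1: pivot -3/461 → sign −
signature = (1, 1, 0)

Answer: (1, 1, 0)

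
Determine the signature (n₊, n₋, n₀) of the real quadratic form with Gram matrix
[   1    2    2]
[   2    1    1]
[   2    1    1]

Answer: (1, 1, 1)

Derivation:
step 0: pivot 1 → sign +
step 1: pivot -3 → sign −
step 2: row/col 2 already zero → sign 0
signature = (1, 1, 1)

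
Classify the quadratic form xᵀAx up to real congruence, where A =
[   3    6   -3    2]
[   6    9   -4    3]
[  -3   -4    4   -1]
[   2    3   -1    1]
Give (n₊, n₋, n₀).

step 0: pivot 3 → sign +
step 1: pivot -3 → sign −
step 2: pivot 7/3 → sign +
step 3: pivot -1/21 → sign −
signature = (2, 2, 0)

Answer: (2, 2, 0)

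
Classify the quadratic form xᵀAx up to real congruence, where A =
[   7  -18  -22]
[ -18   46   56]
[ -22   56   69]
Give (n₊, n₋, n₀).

step 0: pivot 7 → sign +
step 1: pivot -2/7 → sign −
step 2: pivot 1 → sign +
signature = (2, 1, 0)

Answer: (2, 1, 0)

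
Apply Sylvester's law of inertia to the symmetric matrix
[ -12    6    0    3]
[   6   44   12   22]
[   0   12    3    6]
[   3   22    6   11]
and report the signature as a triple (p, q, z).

Answer: (1, 2, 1)

Derivation:
step 0: pivot -12 → sign −
step 1: pivot 47 → sign +
step 2: pivot -3/47 → sign −
step 3: row/col 3 already zero → sign 0
signature = (1, 2, 1)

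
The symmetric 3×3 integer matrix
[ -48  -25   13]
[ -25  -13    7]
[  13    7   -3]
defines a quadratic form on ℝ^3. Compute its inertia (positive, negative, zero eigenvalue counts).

step 0: pivot -48 → sign −
step 1: pivot 1/48 → sign +
step 2: pivot -2 → sign −
signature = (1, 2, 0)

Answer: (1, 2, 0)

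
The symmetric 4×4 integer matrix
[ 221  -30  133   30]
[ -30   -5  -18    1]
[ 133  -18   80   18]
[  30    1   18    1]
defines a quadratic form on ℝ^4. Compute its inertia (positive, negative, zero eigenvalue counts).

step 0: pivot 221 → sign +
step 1: pivot -2005/221 → sign −
step 2: pivot -81/2005 → sign −
step 3: pivot -2/9 → sign −
signature = (1, 3, 0)

Answer: (1, 3, 0)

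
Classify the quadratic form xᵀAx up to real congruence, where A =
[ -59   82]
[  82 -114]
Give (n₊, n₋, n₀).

step 0: pivot -59 → sign −
step 1: pivot -2/59 → sign −
signature = (0, 2, 0)

Answer: (0, 2, 0)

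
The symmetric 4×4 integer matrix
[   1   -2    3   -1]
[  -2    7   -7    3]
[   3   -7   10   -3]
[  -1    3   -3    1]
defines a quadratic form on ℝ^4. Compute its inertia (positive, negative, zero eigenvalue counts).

step 0: pivot 1 → sign +
step 1: pivot 3 → sign +
step 2: pivot 2/3 → sign +
step 3: pivot -1/2 → sign −
signature = (3, 1, 0)

Answer: (3, 1, 0)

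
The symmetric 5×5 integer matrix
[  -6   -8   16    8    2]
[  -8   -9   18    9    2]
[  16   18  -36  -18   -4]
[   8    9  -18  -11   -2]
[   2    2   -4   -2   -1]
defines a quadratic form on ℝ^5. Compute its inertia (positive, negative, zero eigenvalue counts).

Answer: (1, 3, 1)

Derivation:
step 0: pivot -6 → sign −
step 1: pivot 5/3 → sign +
step 2: pivot -2 → sign −
step 3: pivot -3/5 → sign −
step 4: row/col 4 already zero → sign 0
signature = (1, 3, 1)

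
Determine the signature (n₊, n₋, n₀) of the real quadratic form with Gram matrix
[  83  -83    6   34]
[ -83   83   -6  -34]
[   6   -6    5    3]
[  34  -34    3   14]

Answer: (3, 0, 1)

Derivation:
step 0: pivot 83 → sign +
step 1: pivot 379/83 → sign +
step 2: pivot 3/379 → sign +
step 3: row/col 3 already zero → sign 0
signature = (3, 0, 1)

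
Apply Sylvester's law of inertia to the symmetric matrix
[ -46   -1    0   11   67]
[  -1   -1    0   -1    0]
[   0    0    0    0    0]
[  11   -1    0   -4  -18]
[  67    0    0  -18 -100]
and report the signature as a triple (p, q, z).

step 0: pivot -46 → sign −
step 1: pivot -45/46 → sign −
step 2: pivot 1/5 → sign +
step 3: pivot -1/3 → sign −
step 4: row/col 4 already zero → sign 0
signature = (1, 3, 1)

Answer: (1, 3, 1)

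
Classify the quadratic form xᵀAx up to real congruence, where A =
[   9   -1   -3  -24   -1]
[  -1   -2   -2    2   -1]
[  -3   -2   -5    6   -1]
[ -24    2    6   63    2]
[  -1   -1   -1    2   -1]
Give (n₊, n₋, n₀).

Answer: (1, 4, 0)

Derivation:
step 0: pivot 9 → sign +
step 1: pivot -19/9 → sign −
step 2: pivot -65/19 → sign −
step 3: pivot -21/65 → sign −
step 4: pivot -2/7 → sign −
signature = (1, 4, 0)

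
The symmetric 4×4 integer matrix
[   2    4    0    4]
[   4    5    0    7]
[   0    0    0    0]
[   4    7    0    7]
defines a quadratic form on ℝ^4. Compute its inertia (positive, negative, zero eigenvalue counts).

Answer: (1, 2, 1)

Derivation:
step 0: pivot 2 → sign +
step 1: pivot -3 → sign −
step 2: pivot -2/3 → sign −
step 3: row/col 3 already zero → sign 0
signature = (1, 2, 1)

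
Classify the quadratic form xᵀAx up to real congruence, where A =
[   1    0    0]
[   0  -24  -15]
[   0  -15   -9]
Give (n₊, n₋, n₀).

Answer: (2, 1, 0)

Derivation:
step 0: pivot 1 → sign +
step 1: pivot -24 → sign −
step 2: pivot 3/8 → sign +
signature = (2, 1, 0)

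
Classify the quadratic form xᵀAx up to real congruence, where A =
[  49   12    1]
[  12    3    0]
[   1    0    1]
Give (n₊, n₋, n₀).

Answer: (2, 0, 1)

Derivation:
step 0: pivot 49 → sign +
step 1: pivot 3/49 → sign +
step 2: row/col 2 already zero → sign 0
signature = (2, 0, 1)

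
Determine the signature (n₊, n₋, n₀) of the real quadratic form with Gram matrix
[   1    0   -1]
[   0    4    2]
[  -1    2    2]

step 0: pivot 1 → sign +
step 1: pivot 4 → sign +
step 2: row/col 2 already zero → sign 0
signature = (2, 0, 1)

Answer: (2, 0, 1)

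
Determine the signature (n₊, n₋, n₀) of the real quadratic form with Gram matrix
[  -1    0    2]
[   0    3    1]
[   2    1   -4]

Answer: (1, 2, 0)

Derivation:
step 0: pivot -1 → sign −
step 1: pivot 3 → sign +
step 2: pivot -1/3 → sign −
signature = (1, 2, 0)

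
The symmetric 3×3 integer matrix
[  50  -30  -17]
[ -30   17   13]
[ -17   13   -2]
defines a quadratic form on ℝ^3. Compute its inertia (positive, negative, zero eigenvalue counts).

step 0: pivot 50 → sign +
step 1: pivot -1 → sign −
step 2: pivot 3/50 → sign +
signature = (2, 1, 0)

Answer: (2, 1, 0)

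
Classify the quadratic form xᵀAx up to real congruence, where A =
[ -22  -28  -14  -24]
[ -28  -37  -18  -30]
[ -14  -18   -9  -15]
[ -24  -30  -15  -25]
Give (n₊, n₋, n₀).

step 0: pivot -22 → sign −
step 1: pivot -15/11 → sign −
step 2: pivot -1/15 → sign −
step 3: pivot 2 → sign +
signature = (1, 3, 0)

Answer: (1, 3, 0)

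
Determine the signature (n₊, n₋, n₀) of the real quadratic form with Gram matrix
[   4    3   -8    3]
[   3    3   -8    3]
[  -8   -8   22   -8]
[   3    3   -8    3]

step 0: pivot 4 → sign +
step 1: pivot 3/4 → sign +
step 2: pivot 2/3 → sign +
step 3: row/col 3 already zero → sign 0
signature = (3, 0, 1)

Answer: (3, 0, 1)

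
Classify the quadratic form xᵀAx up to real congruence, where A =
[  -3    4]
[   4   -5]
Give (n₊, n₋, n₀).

step 0: pivot -3 → sign −
step 1: pivot 1/3 → sign +
signature = (1, 1, 0)

Answer: (1, 1, 0)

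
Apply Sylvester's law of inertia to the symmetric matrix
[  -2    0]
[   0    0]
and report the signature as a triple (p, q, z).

step 0: pivot -2 → sign −
step 1: row/col 1 already zero → sign 0
signature = (0, 1, 1)

Answer: (0, 1, 1)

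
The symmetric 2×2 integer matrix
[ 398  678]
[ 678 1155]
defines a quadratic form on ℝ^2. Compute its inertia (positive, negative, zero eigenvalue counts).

step 0: pivot 398 → sign +
step 1: pivot 3/199 → sign +
signature = (2, 0, 0)

Answer: (2, 0, 0)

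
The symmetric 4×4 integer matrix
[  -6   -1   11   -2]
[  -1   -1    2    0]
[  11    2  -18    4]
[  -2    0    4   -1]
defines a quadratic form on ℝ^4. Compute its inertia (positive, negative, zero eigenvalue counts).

step 0: pivot -6 → sign −
step 1: pivot -5/6 → sign −
step 2: pivot 11/5 → sign +
step 3: pivot -3/11 → sign −
signature = (1, 3, 0)

Answer: (1, 3, 0)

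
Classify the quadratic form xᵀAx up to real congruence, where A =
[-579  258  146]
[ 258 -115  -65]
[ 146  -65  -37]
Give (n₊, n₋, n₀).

Answer: (0, 3, 0)

Derivation:
step 0: pivot -579 → sign −
step 1: pivot -7/193 → sign −
step 2: pivot -2/21 → sign −
signature = (0, 3, 0)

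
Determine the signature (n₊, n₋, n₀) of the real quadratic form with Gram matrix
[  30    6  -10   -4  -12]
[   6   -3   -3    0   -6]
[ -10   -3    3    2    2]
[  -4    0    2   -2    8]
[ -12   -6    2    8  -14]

Answer: (1, 3, 1)

Derivation:
step 0: pivot 30 → sign +
step 1: pivot -21/5 → sign −
step 2: pivot -2/21 → sign −
step 3: pivot -2 → sign −
step 4: row/col 4 already zero → sign 0
signature = (1, 3, 1)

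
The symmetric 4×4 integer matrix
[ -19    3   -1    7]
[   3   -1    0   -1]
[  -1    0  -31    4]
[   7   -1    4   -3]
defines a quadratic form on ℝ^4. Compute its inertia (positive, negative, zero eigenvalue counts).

Answer: (1, 3, 0)

Derivation:
step 0: pivot -19 → sign −
step 1: pivot -10/19 → sign −
step 2: pivot -309/10 → sign −
step 3: pivot 2/103 → sign +
signature = (1, 3, 0)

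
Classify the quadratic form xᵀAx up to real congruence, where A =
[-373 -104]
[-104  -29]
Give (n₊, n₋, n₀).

step 0: pivot -373 → sign −
step 1: pivot -1/373 → sign −
signature = (0, 2, 0)

Answer: (0, 2, 0)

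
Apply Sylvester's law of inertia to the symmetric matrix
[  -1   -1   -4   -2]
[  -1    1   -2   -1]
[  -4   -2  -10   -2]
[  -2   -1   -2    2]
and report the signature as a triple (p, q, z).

step 0: pivot -1 → sign −
step 1: pivot 2 → sign +
step 2: pivot 4 → sign +
step 3: pivot -3/4 → sign −
signature = (2, 2, 0)

Answer: (2, 2, 0)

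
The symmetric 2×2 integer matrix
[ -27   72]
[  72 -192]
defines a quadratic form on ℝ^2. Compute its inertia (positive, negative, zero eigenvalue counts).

step 0: pivot -27 → sign −
step 1: row/col 1 already zero → sign 0
signature = (0, 1, 1)

Answer: (0, 1, 1)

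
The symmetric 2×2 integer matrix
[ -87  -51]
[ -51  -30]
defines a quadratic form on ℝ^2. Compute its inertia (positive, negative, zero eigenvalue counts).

Answer: (0, 2, 0)

Derivation:
step 0: pivot -87 → sign −
step 1: pivot -3/29 → sign −
signature = (0, 2, 0)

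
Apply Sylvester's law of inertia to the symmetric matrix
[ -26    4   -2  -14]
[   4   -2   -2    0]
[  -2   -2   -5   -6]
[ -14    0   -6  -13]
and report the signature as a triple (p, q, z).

step 0: pivot -26 → sign −
step 1: pivot -18/13 → sign −
step 2: pivot -1 → sign −
step 3: pivot -1/3 → sign −
signature = (0, 4, 0)

Answer: (0, 4, 0)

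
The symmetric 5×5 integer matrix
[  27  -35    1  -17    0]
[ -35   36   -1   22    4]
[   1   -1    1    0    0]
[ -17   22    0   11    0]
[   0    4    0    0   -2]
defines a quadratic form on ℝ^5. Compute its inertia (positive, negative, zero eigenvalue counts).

step 0: pivot 27 → sign +
step 1: pivot -253/27 → sign −
step 2: pivot 246/253 → sign +
step 3: pivot -9/82 → sign −
step 4: pivot -2/9 → sign −
signature = (2, 3, 0)

Answer: (2, 3, 0)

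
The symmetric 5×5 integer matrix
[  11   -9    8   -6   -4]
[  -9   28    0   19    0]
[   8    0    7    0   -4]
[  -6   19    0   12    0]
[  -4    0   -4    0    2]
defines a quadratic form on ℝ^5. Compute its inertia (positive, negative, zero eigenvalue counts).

Answer: (3, 2, 0)

Derivation:
step 0: pivot 11 → sign +
step 1: pivot 227/11 → sign +
step 2: pivot -203/227 → sign −
step 3: pivot -179/203 → sign −
step 4: pivot 6/179 → sign +
signature = (3, 2, 0)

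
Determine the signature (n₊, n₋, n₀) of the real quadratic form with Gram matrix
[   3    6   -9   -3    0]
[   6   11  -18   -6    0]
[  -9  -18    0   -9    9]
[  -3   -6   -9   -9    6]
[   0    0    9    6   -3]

step 0: pivot 3 → sign +
step 1: pivot -1 → sign −
step 2: pivot -27 → sign −
step 3: row/col 3 already zero → sign 0
step 4: row/col 4 already zero → sign 0
signature = (1, 2, 2)

Answer: (1, 2, 2)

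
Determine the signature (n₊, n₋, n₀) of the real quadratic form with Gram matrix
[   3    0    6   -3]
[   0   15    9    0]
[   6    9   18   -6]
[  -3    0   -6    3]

Answer: (3, 0, 1)

Derivation:
step 0: pivot 3 → sign +
step 1: pivot 15 → sign +
step 2: pivot 3/5 → sign +
step 3: row/col 3 already zero → sign 0
signature = (3, 0, 1)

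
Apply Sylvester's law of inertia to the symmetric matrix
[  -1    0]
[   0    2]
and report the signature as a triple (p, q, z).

Answer: (1, 1, 0)

Derivation:
step 0: pivot -1 → sign −
step 1: pivot 2 → sign +
signature = (1, 1, 0)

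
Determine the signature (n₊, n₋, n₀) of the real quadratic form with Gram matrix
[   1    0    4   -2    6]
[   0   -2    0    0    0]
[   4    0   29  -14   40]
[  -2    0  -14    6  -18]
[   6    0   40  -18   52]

step 0: pivot 1 → sign +
step 1: pivot -2 → sign −
step 2: pivot 13 → sign +
step 3: pivot -10/13 → sign −
step 4: pivot -6/5 → sign −
signature = (2, 3, 0)

Answer: (2, 3, 0)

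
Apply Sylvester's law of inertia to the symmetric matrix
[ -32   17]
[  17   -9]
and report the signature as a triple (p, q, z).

step 0: pivot -32 → sign −
step 1: pivot 1/32 → sign +
signature = (1, 1, 0)

Answer: (1, 1, 0)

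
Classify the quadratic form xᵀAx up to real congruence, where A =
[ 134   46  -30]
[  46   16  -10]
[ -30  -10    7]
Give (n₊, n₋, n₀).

step 0: pivot 134 → sign +
step 1: pivot 14/67 → sign +
step 2: pivot -1/7 → sign −
signature = (2, 1, 0)

Answer: (2, 1, 0)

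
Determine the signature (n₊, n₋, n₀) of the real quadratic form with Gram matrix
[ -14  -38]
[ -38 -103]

Answer: (1, 1, 0)

Derivation:
step 0: pivot -14 → sign −
step 1: pivot 1/7 → sign +
signature = (1, 1, 0)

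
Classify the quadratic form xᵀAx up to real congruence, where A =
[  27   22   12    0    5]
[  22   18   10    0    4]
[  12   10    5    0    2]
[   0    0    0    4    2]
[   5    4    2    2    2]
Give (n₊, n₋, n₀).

Answer: (3, 1, 1)

Derivation:
step 0: pivot 27 → sign +
step 1: pivot 2/27 → sign +
step 2: pivot -1 → sign −
step 3: pivot 4 → sign +
step 4: row/col 4 already zero → sign 0
signature = (3, 1, 1)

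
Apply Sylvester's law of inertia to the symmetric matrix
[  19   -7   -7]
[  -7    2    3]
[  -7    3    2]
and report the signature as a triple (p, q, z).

step 0: pivot 19 → sign +
step 1: pivot -11/19 → sign −
step 2: pivot -3/11 → sign −
signature = (1, 2, 0)

Answer: (1, 2, 0)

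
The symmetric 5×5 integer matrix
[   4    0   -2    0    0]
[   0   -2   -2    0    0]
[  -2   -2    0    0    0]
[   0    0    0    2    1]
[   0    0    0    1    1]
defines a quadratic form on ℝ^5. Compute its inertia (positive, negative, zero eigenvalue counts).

Answer: (4, 1, 0)

Derivation:
step 0: pivot 4 → sign +
step 1: pivot -2 → sign −
step 2: pivot 1 → sign +
step 3: pivot 2 → sign +
step 4: pivot 1/2 → sign +
signature = (4, 1, 0)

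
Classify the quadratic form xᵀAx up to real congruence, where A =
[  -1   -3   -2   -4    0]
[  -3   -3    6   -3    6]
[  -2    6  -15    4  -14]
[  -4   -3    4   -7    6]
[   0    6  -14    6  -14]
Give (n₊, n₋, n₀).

step 0: pivot -1 → sign −
step 1: pivot 6 → sign +
step 2: pivot -35 → sign −
step 3: pivot -243/70 → sign −
step 4: pivot -2/27 → sign −
signature = (1, 4, 0)

Answer: (1, 4, 0)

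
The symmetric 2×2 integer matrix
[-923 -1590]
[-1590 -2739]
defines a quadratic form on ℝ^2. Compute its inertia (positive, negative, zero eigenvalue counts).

Answer: (1, 1, 0)

Derivation:
step 0: pivot -923 → sign −
step 1: pivot 3/923 → sign +
signature = (1, 1, 0)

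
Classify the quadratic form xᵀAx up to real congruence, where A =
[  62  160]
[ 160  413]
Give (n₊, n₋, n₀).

step 0: pivot 62 → sign +
step 1: pivot 3/31 → sign +
signature = (2, 0, 0)

Answer: (2, 0, 0)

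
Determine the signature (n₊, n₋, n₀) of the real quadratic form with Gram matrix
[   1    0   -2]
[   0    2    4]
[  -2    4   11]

Answer: (2, 1, 0)

Derivation:
step 0: pivot 1 → sign +
step 1: pivot 2 → sign +
step 2: pivot -1 → sign −
signature = (2, 1, 0)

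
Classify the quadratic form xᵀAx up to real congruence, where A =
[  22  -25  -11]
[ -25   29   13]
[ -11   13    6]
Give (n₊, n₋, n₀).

step 0: pivot 22 → sign +
step 1: pivot 13/22 → sign +
step 2: pivot 1/13 → sign +
signature = (3, 0, 0)

Answer: (3, 0, 0)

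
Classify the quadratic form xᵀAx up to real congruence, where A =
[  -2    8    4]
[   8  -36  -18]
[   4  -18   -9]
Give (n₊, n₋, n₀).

Answer: (0, 2, 1)

Derivation:
step 0: pivot -2 → sign −
step 1: pivot -4 → sign −
step 2: row/col 2 already zero → sign 0
signature = (0, 2, 1)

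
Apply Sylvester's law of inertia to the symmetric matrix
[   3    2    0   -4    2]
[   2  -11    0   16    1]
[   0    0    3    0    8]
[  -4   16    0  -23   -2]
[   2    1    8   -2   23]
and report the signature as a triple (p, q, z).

step 0: pivot 3 → sign +
step 1: pivot -37/3 → sign −
step 2: pivot 3 → sign +
step 3: pivot -3/37 → sign −
step 4: pivot 2/3 → sign +
signature = (3, 2, 0)

Answer: (3, 2, 0)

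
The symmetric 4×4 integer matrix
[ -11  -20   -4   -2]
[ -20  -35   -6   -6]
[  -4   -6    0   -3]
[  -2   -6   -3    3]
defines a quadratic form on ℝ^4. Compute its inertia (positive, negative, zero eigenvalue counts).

step 0: pivot -11 → sign −
step 1: pivot 15/11 → sign +
step 2: pivot 4/15 → sign +
step 3: pivot -3/4 → sign −
signature = (2, 2, 0)

Answer: (2, 2, 0)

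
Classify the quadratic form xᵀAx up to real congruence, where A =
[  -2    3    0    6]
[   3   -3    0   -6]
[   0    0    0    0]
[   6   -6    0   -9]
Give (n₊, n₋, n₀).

Answer: (2, 1, 1)

Derivation:
step 0: pivot -2 → sign −
step 1: pivot 3/2 → sign +
step 2: pivot 3 → sign +
step 3: row/col 3 already zero → sign 0
signature = (2, 1, 1)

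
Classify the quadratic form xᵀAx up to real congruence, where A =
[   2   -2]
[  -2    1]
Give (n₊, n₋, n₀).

step 0: pivot 2 → sign +
step 1: pivot -1 → sign −
signature = (1, 1, 0)

Answer: (1, 1, 0)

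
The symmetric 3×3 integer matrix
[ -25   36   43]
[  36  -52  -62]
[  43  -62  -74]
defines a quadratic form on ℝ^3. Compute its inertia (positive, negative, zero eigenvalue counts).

Answer: (0, 2, 1)

Derivation:
step 0: pivot -25 → sign −
step 1: pivot -4/25 → sign −
step 2: row/col 2 already zero → sign 0
signature = (0, 2, 1)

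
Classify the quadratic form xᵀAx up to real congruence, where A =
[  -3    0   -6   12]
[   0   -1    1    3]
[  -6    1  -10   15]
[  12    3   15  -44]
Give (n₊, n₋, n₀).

step 0: pivot -3 → sign −
step 1: pivot -1 → sign −
step 2: pivot 3 → sign +
step 3: pivot 1 → sign +
signature = (2, 2, 0)

Answer: (2, 2, 0)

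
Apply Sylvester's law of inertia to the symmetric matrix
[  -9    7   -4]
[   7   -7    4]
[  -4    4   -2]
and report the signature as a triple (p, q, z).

step 0: pivot -9 → sign −
step 1: pivot -14/9 → sign −
step 2: pivot 2/7 → sign +
signature = (1, 2, 0)

Answer: (1, 2, 0)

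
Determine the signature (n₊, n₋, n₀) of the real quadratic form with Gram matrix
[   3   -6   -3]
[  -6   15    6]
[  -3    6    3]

step 0: pivot 3 → sign +
step 1: pivot 3 → sign +
step 2: row/col 2 already zero → sign 0
signature = (2, 0, 1)

Answer: (2, 0, 1)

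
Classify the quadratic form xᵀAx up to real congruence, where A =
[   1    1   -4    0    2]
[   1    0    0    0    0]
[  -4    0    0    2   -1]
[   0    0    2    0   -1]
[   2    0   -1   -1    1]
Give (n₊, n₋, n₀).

step 0: pivot 1 → sign +
step 1: pivot -1 → sign −
step 2: pivot 4 → sign +
step 3: pivot -1 → sign −
step 4: row/col 4 already zero → sign 0
signature = (2, 2, 1)

Answer: (2, 2, 1)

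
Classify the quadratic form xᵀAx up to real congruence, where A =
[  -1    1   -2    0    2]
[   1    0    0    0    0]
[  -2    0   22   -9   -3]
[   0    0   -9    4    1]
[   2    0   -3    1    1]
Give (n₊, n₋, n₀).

step 0: pivot -1 → sign −
step 1: pivot 1 → sign +
step 2: pivot 22 → sign +
step 3: pivot 7/22 → sign +
step 4: pivot 3/7 → sign +
signature = (4, 1, 0)

Answer: (4, 1, 0)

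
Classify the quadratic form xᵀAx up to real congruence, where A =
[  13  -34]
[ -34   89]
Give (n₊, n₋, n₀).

Answer: (2, 0, 0)

Derivation:
step 0: pivot 13 → sign +
step 1: pivot 1/13 → sign +
signature = (2, 0, 0)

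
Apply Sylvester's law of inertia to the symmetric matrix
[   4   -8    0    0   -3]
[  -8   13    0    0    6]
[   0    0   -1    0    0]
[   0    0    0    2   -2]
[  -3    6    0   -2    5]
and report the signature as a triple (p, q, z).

Answer: (3, 2, 0)

Derivation:
step 0: pivot 4 → sign +
step 1: pivot -3 → sign −
step 2: pivot -1 → sign −
step 3: pivot 2 → sign +
step 4: pivot 3/4 → sign +
signature = (3, 2, 0)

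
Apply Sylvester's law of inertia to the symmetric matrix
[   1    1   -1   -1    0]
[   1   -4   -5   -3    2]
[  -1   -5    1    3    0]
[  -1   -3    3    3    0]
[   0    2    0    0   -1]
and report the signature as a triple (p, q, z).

step 0: pivot 1 → sign +
step 1: pivot -5 → sign −
step 2: pivot 16/5 → sign +
step 3: pivot -5/4 → sign −
step 4: pivot -1/5 → sign −
signature = (2, 3, 0)

Answer: (2, 3, 0)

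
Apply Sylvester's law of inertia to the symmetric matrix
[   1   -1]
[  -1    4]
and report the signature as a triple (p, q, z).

Answer: (2, 0, 0)

Derivation:
step 0: pivot 1 → sign +
step 1: pivot 3 → sign +
signature = (2, 0, 0)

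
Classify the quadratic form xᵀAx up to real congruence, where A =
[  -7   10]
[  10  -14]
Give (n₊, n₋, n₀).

step 0: pivot -7 → sign −
step 1: pivot 2/7 → sign +
signature = (1, 1, 0)

Answer: (1, 1, 0)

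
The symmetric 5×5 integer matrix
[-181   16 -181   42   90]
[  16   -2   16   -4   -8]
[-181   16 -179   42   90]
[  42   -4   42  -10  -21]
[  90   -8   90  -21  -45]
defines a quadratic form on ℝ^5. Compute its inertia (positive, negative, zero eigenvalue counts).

step 0: pivot -181 → sign −
step 1: pivot -106/181 → sign −
step 2: pivot 2 → sign +
step 3: pivot -6/53 → sign −
step 4: pivot -1/6 → sign −
signature = (1, 4, 0)

Answer: (1, 4, 0)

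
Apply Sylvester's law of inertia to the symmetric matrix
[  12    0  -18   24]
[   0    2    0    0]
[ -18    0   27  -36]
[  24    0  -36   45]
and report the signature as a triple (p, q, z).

Answer: (2, 1, 1)

Derivation:
step 0: pivot 12 → sign +
step 1: pivot 2 → sign +
step 2: pivot -3 → sign −
step 3: row/col 3 already zero → sign 0
signature = (2, 1, 1)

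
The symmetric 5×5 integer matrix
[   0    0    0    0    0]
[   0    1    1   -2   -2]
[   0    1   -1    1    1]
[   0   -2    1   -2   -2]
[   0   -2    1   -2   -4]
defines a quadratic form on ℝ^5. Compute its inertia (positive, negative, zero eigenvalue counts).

step 0: pivot 1 → sign +
step 1: pivot -2 → sign −
step 2: pivot -3/2 → sign −
step 3: pivot -2 → sign −
step 4: row/col 4 already zero → sign 0
signature = (1, 3, 1)

Answer: (1, 3, 1)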